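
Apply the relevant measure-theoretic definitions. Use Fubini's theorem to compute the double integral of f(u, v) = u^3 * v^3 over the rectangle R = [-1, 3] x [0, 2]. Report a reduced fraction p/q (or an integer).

f(u, v) is a tensor product of a function of u and a function of v, and both factors are bounded continuous (hence Lebesgue integrable) on the rectangle, so Fubini's theorem applies:
  integral_R f d(m x m) = (integral_a1^b1 u^3 du) * (integral_a2^b2 v^3 dv).
Inner integral in u: integral_{-1}^{3} u^3 du = (3^4 - (-1)^4)/4
  = 20.
Inner integral in v: integral_{0}^{2} v^3 dv = (2^4 - 0^4)/4
  = 4.
Product: (20) * (4) = 80.

80


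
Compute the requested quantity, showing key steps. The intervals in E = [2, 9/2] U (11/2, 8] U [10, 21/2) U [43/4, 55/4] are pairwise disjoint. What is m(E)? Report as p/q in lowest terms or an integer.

For pairwise disjoint intervals, m(union_i I_i) = sum_i m(I_i),
and m is invariant under swapping open/closed endpoints (single points have measure 0).
So m(E) = sum_i (b_i - a_i).
  I_1 has length 9/2 - 2 = 5/2.
  I_2 has length 8 - 11/2 = 5/2.
  I_3 has length 21/2 - 10 = 1/2.
  I_4 has length 55/4 - 43/4 = 3.
Summing:
  m(E) = 5/2 + 5/2 + 1/2 + 3 = 17/2.

17/2


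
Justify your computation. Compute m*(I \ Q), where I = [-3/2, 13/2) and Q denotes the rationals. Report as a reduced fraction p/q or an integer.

The interval I = [-3/2, 13/2) has m(I) = 13/2 - (-3/2) = 8 (endpoints are measure-zero, so open/closed/half-open agree). Write I = (I cap Q) u (I \ Q). The rationals in I are countable, so m*(I cap Q) = 0 (cover each rational by intervals whose total length is arbitrarily small). By countable subadditivity m*(I) <= m*(I cap Q) + m*(I \ Q), hence m*(I \ Q) >= m(I) = 8. The reverse inequality m*(I \ Q) <= m*(I) = 8 is trivial since (I \ Q) is a subset of I. Therefore m*(I \ Q) = 8.

8


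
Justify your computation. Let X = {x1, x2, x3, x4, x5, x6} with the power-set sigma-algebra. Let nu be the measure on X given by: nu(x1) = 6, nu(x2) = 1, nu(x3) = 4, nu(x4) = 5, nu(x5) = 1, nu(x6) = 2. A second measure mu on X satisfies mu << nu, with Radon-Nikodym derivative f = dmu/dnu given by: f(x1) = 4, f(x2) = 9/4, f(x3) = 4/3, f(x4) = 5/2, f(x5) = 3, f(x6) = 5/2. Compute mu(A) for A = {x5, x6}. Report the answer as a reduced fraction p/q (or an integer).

By the defining property of the Radon-Nikodym derivative, for every measurable set A,
  mu(A) = integral_A f dnu.
Since nu is a discrete measure concentrated on the atoms of X, the integral over A reduces to the sum
  mu(A) = sum_{x in A} f(x) * nu({x}).
Computing each term:
  x5: f(x5) * nu(x5) = 3 * 1 = 3.
  x6: f(x6) * nu(x6) = 5/2 * 2 = 5.
Summing: mu(A) = 3 + 5 = 8.

8


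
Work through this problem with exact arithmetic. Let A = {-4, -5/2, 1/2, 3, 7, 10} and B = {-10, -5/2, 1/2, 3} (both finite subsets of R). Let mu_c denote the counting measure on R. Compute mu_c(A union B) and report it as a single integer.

Counting measure on a finite set equals cardinality. By inclusion-exclusion, |A union B| = |A| + |B| - |A cap B|.
|A| = 6, |B| = 4, |A cap B| = 3.
So mu_c(A union B) = 6 + 4 - 3 = 7.

7


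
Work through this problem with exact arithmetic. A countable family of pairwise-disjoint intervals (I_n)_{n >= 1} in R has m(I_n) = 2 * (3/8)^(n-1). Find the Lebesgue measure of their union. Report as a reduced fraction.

By countable additivity of the Lebesgue measure on pairwise disjoint measurable sets,
  m(union_{n >= 1} I_n) = sum_{n >= 1} m(I_n) = sum_{n >= 1} a * r^(n-1),
  with a = 2 and r = 3/8.
Since 0 < r = 3/8 < 1, the geometric series converges:
  sum_{n >= 1} a * r^(n-1) = a / (1 - r).
  = 2 / (1 - 3/8)
  = 2 / (5/8)
  = 16/5.

16/5


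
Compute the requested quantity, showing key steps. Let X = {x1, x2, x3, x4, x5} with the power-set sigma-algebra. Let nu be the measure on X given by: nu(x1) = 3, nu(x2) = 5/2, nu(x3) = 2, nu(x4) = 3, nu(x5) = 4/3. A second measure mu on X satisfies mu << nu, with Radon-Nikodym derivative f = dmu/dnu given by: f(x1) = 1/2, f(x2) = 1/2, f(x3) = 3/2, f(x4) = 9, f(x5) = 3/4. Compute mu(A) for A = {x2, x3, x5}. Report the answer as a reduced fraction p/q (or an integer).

By the defining property of the Radon-Nikodym derivative, for every measurable set A,
  mu(A) = integral_A f dnu.
Since nu is a discrete measure concentrated on the atoms of X, the integral over A reduces to the sum
  mu(A) = sum_{x in A} f(x) * nu({x}).
Computing each term:
  x2: f(x2) * nu(x2) = 1/2 * 5/2 = 5/4.
  x3: f(x3) * nu(x3) = 3/2 * 2 = 3.
  x5: f(x5) * nu(x5) = 3/4 * 4/3 = 1.
Summing: mu(A) = 5/4 + 3 + 1 = 21/4.

21/4


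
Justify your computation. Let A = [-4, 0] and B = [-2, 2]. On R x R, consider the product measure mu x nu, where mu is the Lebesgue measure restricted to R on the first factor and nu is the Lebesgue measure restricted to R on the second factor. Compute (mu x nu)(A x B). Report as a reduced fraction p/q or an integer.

For a measurable rectangle A x B, the product measure satisfies
  (mu x nu)(A x B) = mu(A) * nu(B).
  mu(A) = 4.
  nu(B) = 4.
  (mu x nu)(A x B) = 4 * 4 = 16.

16


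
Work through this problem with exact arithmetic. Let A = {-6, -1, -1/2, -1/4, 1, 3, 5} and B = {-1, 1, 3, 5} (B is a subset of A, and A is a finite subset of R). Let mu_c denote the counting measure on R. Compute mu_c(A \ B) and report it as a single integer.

Counting measure assigns mu_c(E) = |E| (number of elements) when E is finite. For B subset A, A \ B is the set of elements of A not in B, so |A \ B| = |A| - |B|.
|A| = 7, |B| = 4, so mu_c(A \ B) = 7 - 4 = 3.

3


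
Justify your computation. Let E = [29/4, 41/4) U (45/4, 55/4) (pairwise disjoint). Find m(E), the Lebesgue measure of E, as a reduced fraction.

For pairwise disjoint intervals, m(union_i I_i) = sum_i m(I_i),
and m is invariant under swapping open/closed endpoints (single points have measure 0).
So m(E) = sum_i (b_i - a_i).
  I_1 has length 41/4 - 29/4 = 3.
  I_2 has length 55/4 - 45/4 = 5/2.
Summing:
  m(E) = 3 + 5/2 = 11/2.

11/2


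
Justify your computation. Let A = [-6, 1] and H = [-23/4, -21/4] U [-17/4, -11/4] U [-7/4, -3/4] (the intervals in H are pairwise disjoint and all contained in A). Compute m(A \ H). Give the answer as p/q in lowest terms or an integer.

The ambient interval has length m(A) = 1 - (-6) = 7.
Since the holes are disjoint and sit inside A, by finite additivity
  m(H) = sum_i (b_i - a_i), and m(A \ H) = m(A) - m(H).
Computing the hole measures:
  m(H_1) = -21/4 - (-23/4) = 1/2.
  m(H_2) = -11/4 - (-17/4) = 3/2.
  m(H_3) = -3/4 - (-7/4) = 1.
Summed: m(H) = 1/2 + 3/2 + 1 = 3.
So m(A \ H) = 7 - 3 = 4.

4


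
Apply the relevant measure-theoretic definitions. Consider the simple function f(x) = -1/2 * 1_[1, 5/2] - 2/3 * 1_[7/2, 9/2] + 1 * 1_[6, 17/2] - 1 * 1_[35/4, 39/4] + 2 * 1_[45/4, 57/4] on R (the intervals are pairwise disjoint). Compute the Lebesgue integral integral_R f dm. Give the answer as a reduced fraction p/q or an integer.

For a simple function f = sum_i c_i * 1_{A_i} with disjoint A_i,
  integral f dm = sum_i c_i * m(A_i).
Lengths of the A_i:
  m(A_1) = 5/2 - 1 = 3/2.
  m(A_2) = 9/2 - 7/2 = 1.
  m(A_3) = 17/2 - 6 = 5/2.
  m(A_4) = 39/4 - 35/4 = 1.
  m(A_5) = 57/4 - 45/4 = 3.
Contributions c_i * m(A_i):
  (-1/2) * (3/2) = -3/4.
  (-2/3) * (1) = -2/3.
  (1) * (5/2) = 5/2.
  (-1) * (1) = -1.
  (2) * (3) = 6.
Total: -3/4 - 2/3 + 5/2 - 1 + 6 = 73/12.

73/12


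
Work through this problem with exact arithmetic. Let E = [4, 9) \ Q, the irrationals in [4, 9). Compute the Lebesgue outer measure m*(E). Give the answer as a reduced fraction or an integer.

The interval I = [4, 9) has m(I) = 9 - 4 = 5 (endpoints are measure-zero, so open/closed/half-open agree). Write I = (I cap Q) u (I \ Q). The rationals in I are countable, so m*(I cap Q) = 0 (cover each rational by intervals whose total length is arbitrarily small). By countable subadditivity m*(I) <= m*(I cap Q) + m*(I \ Q), hence m*(I \ Q) >= m(I) = 5. The reverse inequality m*(I \ Q) <= m*(I) = 5 is trivial since (I \ Q) is a subset of I. Therefore m*(I \ Q) = 5.

5


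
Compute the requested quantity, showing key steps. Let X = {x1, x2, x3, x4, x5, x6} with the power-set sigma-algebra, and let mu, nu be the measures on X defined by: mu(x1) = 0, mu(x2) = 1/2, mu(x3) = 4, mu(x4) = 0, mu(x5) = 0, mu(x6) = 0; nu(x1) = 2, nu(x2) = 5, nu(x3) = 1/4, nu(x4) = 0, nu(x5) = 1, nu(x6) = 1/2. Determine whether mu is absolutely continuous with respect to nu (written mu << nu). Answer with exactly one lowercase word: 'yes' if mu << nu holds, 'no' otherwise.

mu << nu means: every nu-null measurable set is also mu-null; equivalently, for every atom x, if nu({x}) = 0 then mu({x}) = 0.
Checking each atom:
  x1: nu = 2 > 0 -> no constraint.
  x2: nu = 5 > 0 -> no constraint.
  x3: nu = 1/4 > 0 -> no constraint.
  x4: nu = 0, mu = 0 -> consistent with mu << nu.
  x5: nu = 1 > 0 -> no constraint.
  x6: nu = 1/2 > 0 -> no constraint.
No atom violates the condition. Therefore mu << nu.

yes


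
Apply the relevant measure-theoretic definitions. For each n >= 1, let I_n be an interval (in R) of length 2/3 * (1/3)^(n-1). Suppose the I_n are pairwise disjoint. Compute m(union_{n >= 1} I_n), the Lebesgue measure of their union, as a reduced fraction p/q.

By countable additivity of the Lebesgue measure on pairwise disjoint measurable sets,
  m(union_{n >= 1} I_n) = sum_{n >= 1} m(I_n) = sum_{n >= 1} a * r^(n-1),
  with a = 2/3 and r = 1/3.
Since 0 < r = 1/3 < 1, the geometric series converges:
  sum_{n >= 1} a * r^(n-1) = a / (1 - r).
  = 2/3 / (1 - 1/3)
  = 2/3 / (2/3)
  = 1.

1


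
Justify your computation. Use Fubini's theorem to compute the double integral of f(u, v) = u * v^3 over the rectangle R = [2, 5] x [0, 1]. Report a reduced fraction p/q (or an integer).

f(u, v) is a tensor product of a function of u and a function of v, and both factors are bounded continuous (hence Lebesgue integrable) on the rectangle, so Fubini's theorem applies:
  integral_R f d(m x m) = (integral_a1^b1 u du) * (integral_a2^b2 v^3 dv).
Inner integral in u: integral_{2}^{5} u du = (5^2 - 2^2)/2
  = 21/2.
Inner integral in v: integral_{0}^{1} v^3 dv = (1^4 - 0^4)/4
  = 1/4.
Product: (21/2) * (1/4) = 21/8.

21/8


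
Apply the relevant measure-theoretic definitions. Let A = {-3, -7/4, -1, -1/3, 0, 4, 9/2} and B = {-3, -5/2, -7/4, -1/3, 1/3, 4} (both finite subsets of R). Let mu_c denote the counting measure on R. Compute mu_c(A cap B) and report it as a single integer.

Counting measure on a finite set equals cardinality. mu_c(A cap B) = |A cap B| (elements appearing in both).
Enumerating the elements of A that also lie in B gives 4 element(s).
So mu_c(A cap B) = 4.

4


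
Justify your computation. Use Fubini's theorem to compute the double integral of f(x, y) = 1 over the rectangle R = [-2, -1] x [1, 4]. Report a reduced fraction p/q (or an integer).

f(x, y) is a tensor product of a function of x and a function of y, and both factors are bounded continuous (hence Lebesgue integrable) on the rectangle, so Fubini's theorem applies:
  integral_R f d(m x m) = (integral_a1^b1 1 dx) * (integral_a2^b2 1 dy).
Inner integral in x: integral_{-2}^{-1} 1 dx = ((-1)^1 - (-2)^1)/1
  = 1.
Inner integral in y: integral_{1}^{4} 1 dy = (4^1 - 1^1)/1
  = 3.
Product: (1) * (3) = 3.

3


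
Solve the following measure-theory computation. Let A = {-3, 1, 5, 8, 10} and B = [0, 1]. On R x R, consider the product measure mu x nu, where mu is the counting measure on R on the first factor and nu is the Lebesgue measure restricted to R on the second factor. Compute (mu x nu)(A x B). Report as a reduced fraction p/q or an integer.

For a measurable rectangle A x B, the product measure satisfies
  (mu x nu)(A x B) = mu(A) * nu(B).
  mu(A) = 5.
  nu(B) = 1.
  (mu x nu)(A x B) = 5 * 1 = 5.

5


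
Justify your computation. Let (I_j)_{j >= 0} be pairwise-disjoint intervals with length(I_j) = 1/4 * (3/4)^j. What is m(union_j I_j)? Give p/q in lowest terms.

By countable additivity of the Lebesgue measure on pairwise disjoint measurable sets,
  m(union_{j >= 0} I_j) = sum_{j >= 0} m(I_j) = sum_{j >= 0} a * r^j,
  with a = 1/4 and r = 3/4.
Since 0 < r = 3/4 < 1, the geometric series converges:
  sum_{j >= 0} a * r^j = a / (1 - r).
  = 1/4 / (1 - 3/4)
  = 1/4 / (1/4)
  = 1.

1


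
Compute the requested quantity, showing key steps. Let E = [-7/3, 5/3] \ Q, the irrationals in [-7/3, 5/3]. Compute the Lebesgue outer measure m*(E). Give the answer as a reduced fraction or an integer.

The interval I = [-7/3, 5/3] has m(I) = 5/3 - (-7/3) = 4 (endpoints are measure-zero, so open/closed/half-open agree). Write I = (I cap Q) u (I \ Q). The rationals in I are countable, so m*(I cap Q) = 0 (cover each rational by intervals whose total length is arbitrarily small). By countable subadditivity m*(I) <= m*(I cap Q) + m*(I \ Q), hence m*(I \ Q) >= m(I) = 4. The reverse inequality m*(I \ Q) <= m*(I) = 4 is trivial since (I \ Q) is a subset of I. Therefore m*(I \ Q) = 4.

4


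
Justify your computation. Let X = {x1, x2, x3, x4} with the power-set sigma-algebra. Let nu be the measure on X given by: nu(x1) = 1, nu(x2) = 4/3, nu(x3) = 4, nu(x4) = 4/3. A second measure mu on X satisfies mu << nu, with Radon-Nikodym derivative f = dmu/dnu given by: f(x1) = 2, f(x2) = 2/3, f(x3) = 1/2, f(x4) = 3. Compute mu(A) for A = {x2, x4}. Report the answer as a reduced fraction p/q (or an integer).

By the defining property of the Radon-Nikodym derivative, for every measurable set A,
  mu(A) = integral_A f dnu.
Since nu is a discrete measure concentrated on the atoms of X, the integral over A reduces to the sum
  mu(A) = sum_{x in A} f(x) * nu({x}).
Computing each term:
  x2: f(x2) * nu(x2) = 2/3 * 4/3 = 8/9.
  x4: f(x4) * nu(x4) = 3 * 4/3 = 4.
Summing: mu(A) = 8/9 + 4 = 44/9.

44/9


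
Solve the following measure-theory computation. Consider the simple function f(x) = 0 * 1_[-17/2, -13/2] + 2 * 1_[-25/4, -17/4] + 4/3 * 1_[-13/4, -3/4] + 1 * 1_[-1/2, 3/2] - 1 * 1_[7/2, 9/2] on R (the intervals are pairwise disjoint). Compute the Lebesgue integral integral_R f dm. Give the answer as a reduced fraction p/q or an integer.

For a simple function f = sum_i c_i * 1_{A_i} with disjoint A_i,
  integral f dm = sum_i c_i * m(A_i).
Lengths of the A_i:
  m(A_1) = -13/2 - (-17/2) = 2.
  m(A_2) = -17/4 - (-25/4) = 2.
  m(A_3) = -3/4 - (-13/4) = 5/2.
  m(A_4) = 3/2 - (-1/2) = 2.
  m(A_5) = 9/2 - 7/2 = 1.
Contributions c_i * m(A_i):
  (0) * (2) = 0.
  (2) * (2) = 4.
  (4/3) * (5/2) = 10/3.
  (1) * (2) = 2.
  (-1) * (1) = -1.
Total: 0 + 4 + 10/3 + 2 - 1 = 25/3.

25/3


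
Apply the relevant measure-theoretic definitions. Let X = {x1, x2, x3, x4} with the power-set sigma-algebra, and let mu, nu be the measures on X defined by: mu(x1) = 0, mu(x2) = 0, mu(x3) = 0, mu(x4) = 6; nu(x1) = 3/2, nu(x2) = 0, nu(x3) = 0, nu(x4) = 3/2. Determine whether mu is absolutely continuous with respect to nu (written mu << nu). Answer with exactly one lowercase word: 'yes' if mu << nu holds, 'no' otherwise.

mu << nu means: every nu-null measurable set is also mu-null; equivalently, for every atom x, if nu({x}) = 0 then mu({x}) = 0.
Checking each atom:
  x1: nu = 3/2 > 0 -> no constraint.
  x2: nu = 0, mu = 0 -> consistent with mu << nu.
  x3: nu = 0, mu = 0 -> consistent with mu << nu.
  x4: nu = 3/2 > 0 -> no constraint.
No atom violates the condition. Therefore mu << nu.

yes


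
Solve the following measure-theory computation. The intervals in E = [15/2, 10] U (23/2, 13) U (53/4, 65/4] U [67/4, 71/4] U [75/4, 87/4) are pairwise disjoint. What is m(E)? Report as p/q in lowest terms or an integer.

For pairwise disjoint intervals, m(union_i I_i) = sum_i m(I_i),
and m is invariant under swapping open/closed endpoints (single points have measure 0).
So m(E) = sum_i (b_i - a_i).
  I_1 has length 10 - 15/2 = 5/2.
  I_2 has length 13 - 23/2 = 3/2.
  I_3 has length 65/4 - 53/4 = 3.
  I_4 has length 71/4 - 67/4 = 1.
  I_5 has length 87/4 - 75/4 = 3.
Summing:
  m(E) = 5/2 + 3/2 + 3 + 1 + 3 = 11.

11


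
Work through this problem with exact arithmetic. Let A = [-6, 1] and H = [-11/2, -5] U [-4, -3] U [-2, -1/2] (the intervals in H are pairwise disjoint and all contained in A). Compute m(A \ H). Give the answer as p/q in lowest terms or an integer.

The ambient interval has length m(A) = 1 - (-6) = 7.
Since the holes are disjoint and sit inside A, by finite additivity
  m(H) = sum_i (b_i - a_i), and m(A \ H) = m(A) - m(H).
Computing the hole measures:
  m(H_1) = -5 - (-11/2) = 1/2.
  m(H_2) = -3 - (-4) = 1.
  m(H_3) = -1/2 - (-2) = 3/2.
Summed: m(H) = 1/2 + 1 + 3/2 = 3.
So m(A \ H) = 7 - 3 = 4.

4


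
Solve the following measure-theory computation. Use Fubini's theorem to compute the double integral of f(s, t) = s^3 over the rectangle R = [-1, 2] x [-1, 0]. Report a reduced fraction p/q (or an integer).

f(s, t) is a tensor product of a function of s and a function of t, and both factors are bounded continuous (hence Lebesgue integrable) on the rectangle, so Fubini's theorem applies:
  integral_R f d(m x m) = (integral_a1^b1 s^3 ds) * (integral_a2^b2 1 dt).
Inner integral in s: integral_{-1}^{2} s^3 ds = (2^4 - (-1)^4)/4
  = 15/4.
Inner integral in t: integral_{-1}^{0} 1 dt = (0^1 - (-1)^1)/1
  = 1.
Product: (15/4) * (1) = 15/4.

15/4


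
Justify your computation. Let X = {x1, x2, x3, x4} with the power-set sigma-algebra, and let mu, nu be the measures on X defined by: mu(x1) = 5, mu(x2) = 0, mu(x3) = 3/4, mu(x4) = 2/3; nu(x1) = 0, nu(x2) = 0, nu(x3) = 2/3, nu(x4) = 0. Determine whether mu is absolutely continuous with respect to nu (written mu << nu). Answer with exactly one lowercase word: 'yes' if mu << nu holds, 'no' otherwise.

mu << nu means: every nu-null measurable set is also mu-null; equivalently, for every atom x, if nu({x}) = 0 then mu({x}) = 0.
Checking each atom:
  x1: nu = 0, mu = 5 > 0 -> violates mu << nu.
  x2: nu = 0, mu = 0 -> consistent with mu << nu.
  x3: nu = 2/3 > 0 -> no constraint.
  x4: nu = 0, mu = 2/3 > 0 -> violates mu << nu.
The atom(s) x1, x4 violate the condition (nu = 0 but mu > 0). Therefore mu is NOT absolutely continuous w.r.t. nu.

no


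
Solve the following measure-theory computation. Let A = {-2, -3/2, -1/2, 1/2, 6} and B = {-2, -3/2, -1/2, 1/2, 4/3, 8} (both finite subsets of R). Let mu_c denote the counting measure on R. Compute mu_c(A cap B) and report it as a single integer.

Counting measure on a finite set equals cardinality. mu_c(A cap B) = |A cap B| (elements appearing in both).
Enumerating the elements of A that also lie in B gives 4 element(s).
So mu_c(A cap B) = 4.

4


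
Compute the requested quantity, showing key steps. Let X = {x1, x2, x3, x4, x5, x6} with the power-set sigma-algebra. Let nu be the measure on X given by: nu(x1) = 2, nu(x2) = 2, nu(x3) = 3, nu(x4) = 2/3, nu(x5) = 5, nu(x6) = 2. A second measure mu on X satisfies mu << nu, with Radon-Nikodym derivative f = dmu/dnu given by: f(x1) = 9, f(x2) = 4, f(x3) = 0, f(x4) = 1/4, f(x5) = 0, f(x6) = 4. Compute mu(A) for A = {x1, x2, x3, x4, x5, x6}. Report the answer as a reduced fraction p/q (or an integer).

By the defining property of the Radon-Nikodym derivative, for every measurable set A,
  mu(A) = integral_A f dnu.
Since nu is a discrete measure concentrated on the atoms of X, the integral over A reduces to the sum
  mu(A) = sum_{x in A} f(x) * nu({x}).
Computing each term:
  x1: f(x1) * nu(x1) = 9 * 2 = 18.
  x2: f(x2) * nu(x2) = 4 * 2 = 8.
  x3: f(x3) * nu(x3) = 0 * 3 = 0.
  x4: f(x4) * nu(x4) = 1/4 * 2/3 = 1/6.
  x5: f(x5) * nu(x5) = 0 * 5 = 0.
  x6: f(x6) * nu(x6) = 4 * 2 = 8.
Summing: mu(A) = 18 + 8 + 0 + 1/6 + 0 + 8 = 205/6.

205/6


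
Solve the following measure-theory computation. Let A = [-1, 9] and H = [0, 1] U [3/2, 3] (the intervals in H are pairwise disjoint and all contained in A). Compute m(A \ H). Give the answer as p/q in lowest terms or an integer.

The ambient interval has length m(A) = 9 - (-1) = 10.
Since the holes are disjoint and sit inside A, by finite additivity
  m(H) = sum_i (b_i - a_i), and m(A \ H) = m(A) - m(H).
Computing the hole measures:
  m(H_1) = 1 - 0 = 1.
  m(H_2) = 3 - 3/2 = 3/2.
Summed: m(H) = 1 + 3/2 = 5/2.
So m(A \ H) = 10 - 5/2 = 15/2.

15/2


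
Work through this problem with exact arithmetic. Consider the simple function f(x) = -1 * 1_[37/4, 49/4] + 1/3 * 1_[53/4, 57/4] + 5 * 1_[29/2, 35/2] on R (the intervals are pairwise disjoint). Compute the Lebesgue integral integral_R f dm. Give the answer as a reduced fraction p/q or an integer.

For a simple function f = sum_i c_i * 1_{A_i} with disjoint A_i,
  integral f dm = sum_i c_i * m(A_i).
Lengths of the A_i:
  m(A_1) = 49/4 - 37/4 = 3.
  m(A_2) = 57/4 - 53/4 = 1.
  m(A_3) = 35/2 - 29/2 = 3.
Contributions c_i * m(A_i):
  (-1) * (3) = -3.
  (1/3) * (1) = 1/3.
  (5) * (3) = 15.
Total: -3 + 1/3 + 15 = 37/3.

37/3


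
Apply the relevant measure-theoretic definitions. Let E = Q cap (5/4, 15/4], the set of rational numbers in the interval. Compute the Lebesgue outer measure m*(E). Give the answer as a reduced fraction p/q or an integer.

Q cap (5/4, 15/4] is countable; list its elements as q_1, q_2, ... . Fix eps > 0 and cover the k-th point by an interval of length eps * 2^(-k). The cover has total length eps * sum_{k>=1} 2^(-k) = eps, so by definition of outer measure m*(Q cap (5/4, 15/4]) <= eps. Since eps was arbitrary and m* >= 0, the outer measure is 0.

0


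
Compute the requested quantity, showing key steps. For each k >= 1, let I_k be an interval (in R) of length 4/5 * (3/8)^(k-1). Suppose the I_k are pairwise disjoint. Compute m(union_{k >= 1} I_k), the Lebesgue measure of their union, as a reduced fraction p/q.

By countable additivity of the Lebesgue measure on pairwise disjoint measurable sets,
  m(union_{k >= 1} I_k) = sum_{k >= 1} m(I_k) = sum_{k >= 1} a * r^(k-1),
  with a = 4/5 and r = 3/8.
Since 0 < r = 3/8 < 1, the geometric series converges:
  sum_{k >= 1} a * r^(k-1) = a / (1 - r).
  = 4/5 / (1 - 3/8)
  = 4/5 / (5/8)
  = 32/25.

32/25


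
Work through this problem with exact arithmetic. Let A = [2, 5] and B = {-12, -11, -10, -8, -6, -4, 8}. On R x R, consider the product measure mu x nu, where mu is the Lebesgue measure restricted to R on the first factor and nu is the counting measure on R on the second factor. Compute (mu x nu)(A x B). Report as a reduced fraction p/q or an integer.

For a measurable rectangle A x B, the product measure satisfies
  (mu x nu)(A x B) = mu(A) * nu(B).
  mu(A) = 3.
  nu(B) = 7.
  (mu x nu)(A x B) = 3 * 7 = 21.

21


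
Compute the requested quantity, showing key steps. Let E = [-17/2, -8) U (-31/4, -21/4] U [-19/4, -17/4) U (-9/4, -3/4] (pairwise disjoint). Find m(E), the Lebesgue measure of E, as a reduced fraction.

For pairwise disjoint intervals, m(union_i I_i) = sum_i m(I_i),
and m is invariant under swapping open/closed endpoints (single points have measure 0).
So m(E) = sum_i (b_i - a_i).
  I_1 has length -8 - (-17/2) = 1/2.
  I_2 has length -21/4 - (-31/4) = 5/2.
  I_3 has length -17/4 - (-19/4) = 1/2.
  I_4 has length -3/4 - (-9/4) = 3/2.
Summing:
  m(E) = 1/2 + 5/2 + 1/2 + 3/2 = 5.

5


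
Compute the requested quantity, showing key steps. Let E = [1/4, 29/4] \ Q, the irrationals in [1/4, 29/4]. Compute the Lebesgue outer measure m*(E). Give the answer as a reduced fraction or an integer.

The interval I = [1/4, 29/4] has m(I) = 29/4 - 1/4 = 7 (endpoints are measure-zero, so open/closed/half-open agree). Write I = (I cap Q) u (I \ Q). The rationals in I are countable, so m*(I cap Q) = 0 (cover each rational by intervals whose total length is arbitrarily small). By countable subadditivity m*(I) <= m*(I cap Q) + m*(I \ Q), hence m*(I \ Q) >= m(I) = 7. The reverse inequality m*(I \ Q) <= m*(I) = 7 is trivial since (I \ Q) is a subset of I. Therefore m*(I \ Q) = 7.

7


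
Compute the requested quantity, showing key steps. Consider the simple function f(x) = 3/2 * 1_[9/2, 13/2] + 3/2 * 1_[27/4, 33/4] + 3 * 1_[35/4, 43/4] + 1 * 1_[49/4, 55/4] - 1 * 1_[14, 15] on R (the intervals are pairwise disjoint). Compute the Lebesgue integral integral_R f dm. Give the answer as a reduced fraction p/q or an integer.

For a simple function f = sum_i c_i * 1_{A_i} with disjoint A_i,
  integral f dm = sum_i c_i * m(A_i).
Lengths of the A_i:
  m(A_1) = 13/2 - 9/2 = 2.
  m(A_2) = 33/4 - 27/4 = 3/2.
  m(A_3) = 43/4 - 35/4 = 2.
  m(A_4) = 55/4 - 49/4 = 3/2.
  m(A_5) = 15 - 14 = 1.
Contributions c_i * m(A_i):
  (3/2) * (2) = 3.
  (3/2) * (3/2) = 9/4.
  (3) * (2) = 6.
  (1) * (3/2) = 3/2.
  (-1) * (1) = -1.
Total: 3 + 9/4 + 6 + 3/2 - 1 = 47/4.

47/4


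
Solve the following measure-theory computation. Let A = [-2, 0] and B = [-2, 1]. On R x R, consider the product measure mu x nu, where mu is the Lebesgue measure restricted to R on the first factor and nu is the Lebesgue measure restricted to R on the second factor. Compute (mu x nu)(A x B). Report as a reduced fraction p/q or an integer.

For a measurable rectangle A x B, the product measure satisfies
  (mu x nu)(A x B) = mu(A) * nu(B).
  mu(A) = 2.
  nu(B) = 3.
  (mu x nu)(A x B) = 2 * 3 = 6.

6


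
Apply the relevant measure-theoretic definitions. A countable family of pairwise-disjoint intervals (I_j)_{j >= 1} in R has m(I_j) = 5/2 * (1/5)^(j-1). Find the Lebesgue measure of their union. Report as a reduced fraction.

By countable additivity of the Lebesgue measure on pairwise disjoint measurable sets,
  m(union_{j >= 1} I_j) = sum_{j >= 1} m(I_j) = sum_{j >= 1} a * r^(j-1),
  with a = 5/2 and r = 1/5.
Since 0 < r = 1/5 < 1, the geometric series converges:
  sum_{j >= 1} a * r^(j-1) = a / (1 - r).
  = 5/2 / (1 - 1/5)
  = 5/2 / (4/5)
  = 25/8.

25/8


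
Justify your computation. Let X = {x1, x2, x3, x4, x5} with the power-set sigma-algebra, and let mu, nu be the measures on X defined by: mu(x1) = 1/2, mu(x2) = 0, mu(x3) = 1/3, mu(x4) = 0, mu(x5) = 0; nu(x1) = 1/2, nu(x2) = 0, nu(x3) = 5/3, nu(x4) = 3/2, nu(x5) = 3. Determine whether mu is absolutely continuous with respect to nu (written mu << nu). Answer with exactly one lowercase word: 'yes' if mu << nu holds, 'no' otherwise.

mu << nu means: every nu-null measurable set is also mu-null; equivalently, for every atom x, if nu({x}) = 0 then mu({x}) = 0.
Checking each atom:
  x1: nu = 1/2 > 0 -> no constraint.
  x2: nu = 0, mu = 0 -> consistent with mu << nu.
  x3: nu = 5/3 > 0 -> no constraint.
  x4: nu = 3/2 > 0 -> no constraint.
  x5: nu = 3 > 0 -> no constraint.
No atom violates the condition. Therefore mu << nu.

yes


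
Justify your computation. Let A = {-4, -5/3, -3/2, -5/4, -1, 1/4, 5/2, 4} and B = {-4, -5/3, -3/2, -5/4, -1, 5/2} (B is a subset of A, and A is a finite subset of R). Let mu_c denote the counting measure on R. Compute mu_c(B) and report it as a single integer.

Counting measure assigns mu_c(E) = |E| (number of elements) when E is finite.
B has 6 element(s), so mu_c(B) = 6.

6


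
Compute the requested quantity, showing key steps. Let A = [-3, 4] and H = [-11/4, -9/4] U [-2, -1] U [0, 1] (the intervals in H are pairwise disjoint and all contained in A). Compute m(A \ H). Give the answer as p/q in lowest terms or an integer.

The ambient interval has length m(A) = 4 - (-3) = 7.
Since the holes are disjoint and sit inside A, by finite additivity
  m(H) = sum_i (b_i - a_i), and m(A \ H) = m(A) - m(H).
Computing the hole measures:
  m(H_1) = -9/4 - (-11/4) = 1/2.
  m(H_2) = -1 - (-2) = 1.
  m(H_3) = 1 - 0 = 1.
Summed: m(H) = 1/2 + 1 + 1 = 5/2.
So m(A \ H) = 7 - 5/2 = 9/2.

9/2


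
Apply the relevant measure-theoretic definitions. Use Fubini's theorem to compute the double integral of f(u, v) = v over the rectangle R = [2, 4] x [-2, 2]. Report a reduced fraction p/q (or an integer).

f(u, v) is a tensor product of a function of u and a function of v, and both factors are bounded continuous (hence Lebesgue integrable) on the rectangle, so Fubini's theorem applies:
  integral_R f d(m x m) = (integral_a1^b1 1 du) * (integral_a2^b2 v dv).
Inner integral in u: integral_{2}^{4} 1 du = (4^1 - 2^1)/1
  = 2.
Inner integral in v: integral_{-2}^{2} v dv = (2^2 - (-2)^2)/2
  = 0.
Product: (2) * (0) = 0.

0


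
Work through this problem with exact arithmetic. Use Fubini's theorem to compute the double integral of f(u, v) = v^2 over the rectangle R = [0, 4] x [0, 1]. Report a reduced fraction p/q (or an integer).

f(u, v) is a tensor product of a function of u and a function of v, and both factors are bounded continuous (hence Lebesgue integrable) on the rectangle, so Fubini's theorem applies:
  integral_R f d(m x m) = (integral_a1^b1 1 du) * (integral_a2^b2 v^2 dv).
Inner integral in u: integral_{0}^{4} 1 du = (4^1 - 0^1)/1
  = 4.
Inner integral in v: integral_{0}^{1} v^2 dv = (1^3 - 0^3)/3
  = 1/3.
Product: (4) * (1/3) = 4/3.

4/3


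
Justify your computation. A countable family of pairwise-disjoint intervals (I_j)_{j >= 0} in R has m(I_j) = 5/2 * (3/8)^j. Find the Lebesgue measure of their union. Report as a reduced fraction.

By countable additivity of the Lebesgue measure on pairwise disjoint measurable sets,
  m(union_{j >= 0} I_j) = sum_{j >= 0} m(I_j) = sum_{j >= 0} a * r^j,
  with a = 5/2 and r = 3/8.
Since 0 < r = 3/8 < 1, the geometric series converges:
  sum_{j >= 0} a * r^j = a / (1 - r).
  = 5/2 / (1 - 3/8)
  = 5/2 / (5/8)
  = 4.

4


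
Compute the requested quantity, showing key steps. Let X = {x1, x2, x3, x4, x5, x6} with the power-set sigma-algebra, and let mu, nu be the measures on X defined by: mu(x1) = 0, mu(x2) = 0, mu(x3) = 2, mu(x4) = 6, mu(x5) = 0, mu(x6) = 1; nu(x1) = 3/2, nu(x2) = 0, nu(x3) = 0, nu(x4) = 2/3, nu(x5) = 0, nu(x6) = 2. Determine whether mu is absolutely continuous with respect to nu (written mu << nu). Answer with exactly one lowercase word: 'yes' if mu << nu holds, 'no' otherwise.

mu << nu means: every nu-null measurable set is also mu-null; equivalently, for every atom x, if nu({x}) = 0 then mu({x}) = 0.
Checking each atom:
  x1: nu = 3/2 > 0 -> no constraint.
  x2: nu = 0, mu = 0 -> consistent with mu << nu.
  x3: nu = 0, mu = 2 > 0 -> violates mu << nu.
  x4: nu = 2/3 > 0 -> no constraint.
  x5: nu = 0, mu = 0 -> consistent with mu << nu.
  x6: nu = 2 > 0 -> no constraint.
The atom(s) x3 violate the condition (nu = 0 but mu > 0). Therefore mu is NOT absolutely continuous w.r.t. nu.

no


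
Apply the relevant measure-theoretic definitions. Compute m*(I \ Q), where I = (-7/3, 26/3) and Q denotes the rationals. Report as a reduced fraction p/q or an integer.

The interval I = (-7/3, 26/3) has m(I) = 26/3 - (-7/3) = 11 (endpoints are measure-zero, so open/closed/half-open agree). Write I = (I cap Q) u (I \ Q). The rationals in I are countable, so m*(I cap Q) = 0 (cover each rational by intervals whose total length is arbitrarily small). By countable subadditivity m*(I) <= m*(I cap Q) + m*(I \ Q), hence m*(I \ Q) >= m(I) = 11. The reverse inequality m*(I \ Q) <= m*(I) = 11 is trivial since (I \ Q) is a subset of I. Therefore m*(I \ Q) = 11.

11


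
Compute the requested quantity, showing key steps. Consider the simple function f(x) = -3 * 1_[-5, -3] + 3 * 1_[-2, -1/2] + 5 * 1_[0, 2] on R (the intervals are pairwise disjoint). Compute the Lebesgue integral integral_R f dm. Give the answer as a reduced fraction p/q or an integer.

For a simple function f = sum_i c_i * 1_{A_i} with disjoint A_i,
  integral f dm = sum_i c_i * m(A_i).
Lengths of the A_i:
  m(A_1) = -3 - (-5) = 2.
  m(A_2) = -1/2 - (-2) = 3/2.
  m(A_3) = 2 - 0 = 2.
Contributions c_i * m(A_i):
  (-3) * (2) = -6.
  (3) * (3/2) = 9/2.
  (5) * (2) = 10.
Total: -6 + 9/2 + 10 = 17/2.

17/2


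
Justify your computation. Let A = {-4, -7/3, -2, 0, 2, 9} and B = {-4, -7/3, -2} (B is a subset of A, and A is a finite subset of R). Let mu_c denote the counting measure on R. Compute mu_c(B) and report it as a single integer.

Counting measure assigns mu_c(E) = |E| (number of elements) when E is finite.
B has 3 element(s), so mu_c(B) = 3.

3


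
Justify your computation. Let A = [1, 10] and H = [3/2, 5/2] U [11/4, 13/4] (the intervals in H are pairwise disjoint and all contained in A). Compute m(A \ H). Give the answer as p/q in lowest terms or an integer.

The ambient interval has length m(A) = 10 - 1 = 9.
Since the holes are disjoint and sit inside A, by finite additivity
  m(H) = sum_i (b_i - a_i), and m(A \ H) = m(A) - m(H).
Computing the hole measures:
  m(H_1) = 5/2 - 3/2 = 1.
  m(H_2) = 13/4 - 11/4 = 1/2.
Summed: m(H) = 1 + 1/2 = 3/2.
So m(A \ H) = 9 - 3/2 = 15/2.

15/2


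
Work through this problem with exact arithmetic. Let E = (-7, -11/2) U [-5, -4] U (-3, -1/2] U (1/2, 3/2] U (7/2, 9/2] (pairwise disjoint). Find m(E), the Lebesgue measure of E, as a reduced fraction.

For pairwise disjoint intervals, m(union_i I_i) = sum_i m(I_i),
and m is invariant under swapping open/closed endpoints (single points have measure 0).
So m(E) = sum_i (b_i - a_i).
  I_1 has length -11/2 - (-7) = 3/2.
  I_2 has length -4 - (-5) = 1.
  I_3 has length -1/2 - (-3) = 5/2.
  I_4 has length 3/2 - 1/2 = 1.
  I_5 has length 9/2 - 7/2 = 1.
Summing:
  m(E) = 3/2 + 1 + 5/2 + 1 + 1 = 7.

7


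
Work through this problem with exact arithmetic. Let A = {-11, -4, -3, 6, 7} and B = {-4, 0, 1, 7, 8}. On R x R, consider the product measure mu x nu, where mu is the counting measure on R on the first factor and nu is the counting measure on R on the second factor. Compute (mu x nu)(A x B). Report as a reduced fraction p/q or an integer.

For a measurable rectangle A x B, the product measure satisfies
  (mu x nu)(A x B) = mu(A) * nu(B).
  mu(A) = 5.
  nu(B) = 5.
  (mu x nu)(A x B) = 5 * 5 = 25.

25


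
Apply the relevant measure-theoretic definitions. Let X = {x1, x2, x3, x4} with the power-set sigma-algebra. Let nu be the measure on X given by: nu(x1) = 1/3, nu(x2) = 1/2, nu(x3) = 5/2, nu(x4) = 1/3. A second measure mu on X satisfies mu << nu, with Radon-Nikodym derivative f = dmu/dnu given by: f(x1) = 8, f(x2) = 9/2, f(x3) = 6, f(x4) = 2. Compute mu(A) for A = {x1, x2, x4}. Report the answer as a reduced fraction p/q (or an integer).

By the defining property of the Radon-Nikodym derivative, for every measurable set A,
  mu(A) = integral_A f dnu.
Since nu is a discrete measure concentrated on the atoms of X, the integral over A reduces to the sum
  mu(A) = sum_{x in A} f(x) * nu({x}).
Computing each term:
  x1: f(x1) * nu(x1) = 8 * 1/3 = 8/3.
  x2: f(x2) * nu(x2) = 9/2 * 1/2 = 9/4.
  x4: f(x4) * nu(x4) = 2 * 1/3 = 2/3.
Summing: mu(A) = 8/3 + 9/4 + 2/3 = 67/12.

67/12


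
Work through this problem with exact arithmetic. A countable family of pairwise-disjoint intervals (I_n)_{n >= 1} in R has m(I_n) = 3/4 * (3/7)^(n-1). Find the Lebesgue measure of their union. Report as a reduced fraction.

By countable additivity of the Lebesgue measure on pairwise disjoint measurable sets,
  m(union_{n >= 1} I_n) = sum_{n >= 1} m(I_n) = sum_{n >= 1} a * r^(n-1),
  with a = 3/4 and r = 3/7.
Since 0 < r = 3/7 < 1, the geometric series converges:
  sum_{n >= 1} a * r^(n-1) = a / (1 - r).
  = 3/4 / (1 - 3/7)
  = 3/4 / (4/7)
  = 21/16.

21/16


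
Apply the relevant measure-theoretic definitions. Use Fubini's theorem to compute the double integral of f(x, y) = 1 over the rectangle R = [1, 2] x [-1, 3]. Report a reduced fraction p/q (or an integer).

f(x, y) is a tensor product of a function of x and a function of y, and both factors are bounded continuous (hence Lebesgue integrable) on the rectangle, so Fubini's theorem applies:
  integral_R f d(m x m) = (integral_a1^b1 1 dx) * (integral_a2^b2 1 dy).
Inner integral in x: integral_{1}^{2} 1 dx = (2^1 - 1^1)/1
  = 1.
Inner integral in y: integral_{-1}^{3} 1 dy = (3^1 - (-1)^1)/1
  = 4.
Product: (1) * (4) = 4.

4


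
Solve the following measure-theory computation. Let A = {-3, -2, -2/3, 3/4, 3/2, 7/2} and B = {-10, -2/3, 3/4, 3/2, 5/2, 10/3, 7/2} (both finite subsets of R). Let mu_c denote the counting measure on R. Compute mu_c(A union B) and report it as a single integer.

Counting measure on a finite set equals cardinality. By inclusion-exclusion, |A union B| = |A| + |B| - |A cap B|.
|A| = 6, |B| = 7, |A cap B| = 4.
So mu_c(A union B) = 6 + 7 - 4 = 9.

9


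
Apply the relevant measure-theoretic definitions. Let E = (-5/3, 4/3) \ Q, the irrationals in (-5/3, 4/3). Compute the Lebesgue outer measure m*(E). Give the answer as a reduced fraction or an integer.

The interval I = (-5/3, 4/3) has m(I) = 4/3 - (-5/3) = 3 (endpoints are measure-zero, so open/closed/half-open agree). Write I = (I cap Q) u (I \ Q). The rationals in I are countable, so m*(I cap Q) = 0 (cover each rational by intervals whose total length is arbitrarily small). By countable subadditivity m*(I) <= m*(I cap Q) + m*(I \ Q), hence m*(I \ Q) >= m(I) = 3. The reverse inequality m*(I \ Q) <= m*(I) = 3 is trivial since (I \ Q) is a subset of I. Therefore m*(I \ Q) = 3.

3


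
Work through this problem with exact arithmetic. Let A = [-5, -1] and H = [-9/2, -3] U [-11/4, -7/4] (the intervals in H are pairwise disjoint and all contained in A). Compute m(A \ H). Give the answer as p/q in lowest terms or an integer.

The ambient interval has length m(A) = -1 - (-5) = 4.
Since the holes are disjoint and sit inside A, by finite additivity
  m(H) = sum_i (b_i - a_i), and m(A \ H) = m(A) - m(H).
Computing the hole measures:
  m(H_1) = -3 - (-9/2) = 3/2.
  m(H_2) = -7/4 - (-11/4) = 1.
Summed: m(H) = 3/2 + 1 = 5/2.
So m(A \ H) = 4 - 5/2 = 3/2.

3/2


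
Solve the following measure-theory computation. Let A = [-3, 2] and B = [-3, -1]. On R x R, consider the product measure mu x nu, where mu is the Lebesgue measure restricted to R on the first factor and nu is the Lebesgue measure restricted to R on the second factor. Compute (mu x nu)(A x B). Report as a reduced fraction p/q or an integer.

For a measurable rectangle A x B, the product measure satisfies
  (mu x nu)(A x B) = mu(A) * nu(B).
  mu(A) = 5.
  nu(B) = 2.
  (mu x nu)(A x B) = 5 * 2 = 10.

10


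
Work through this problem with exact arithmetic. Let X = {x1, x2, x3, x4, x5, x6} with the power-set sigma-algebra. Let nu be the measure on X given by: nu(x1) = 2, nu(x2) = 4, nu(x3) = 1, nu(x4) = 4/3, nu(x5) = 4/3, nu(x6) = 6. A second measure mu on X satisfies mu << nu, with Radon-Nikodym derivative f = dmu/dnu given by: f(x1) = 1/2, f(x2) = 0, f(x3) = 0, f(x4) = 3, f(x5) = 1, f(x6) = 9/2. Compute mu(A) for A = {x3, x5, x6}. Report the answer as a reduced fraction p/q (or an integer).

By the defining property of the Radon-Nikodym derivative, for every measurable set A,
  mu(A) = integral_A f dnu.
Since nu is a discrete measure concentrated on the atoms of X, the integral over A reduces to the sum
  mu(A) = sum_{x in A} f(x) * nu({x}).
Computing each term:
  x3: f(x3) * nu(x3) = 0 * 1 = 0.
  x5: f(x5) * nu(x5) = 1 * 4/3 = 4/3.
  x6: f(x6) * nu(x6) = 9/2 * 6 = 27.
Summing: mu(A) = 0 + 4/3 + 27 = 85/3.

85/3


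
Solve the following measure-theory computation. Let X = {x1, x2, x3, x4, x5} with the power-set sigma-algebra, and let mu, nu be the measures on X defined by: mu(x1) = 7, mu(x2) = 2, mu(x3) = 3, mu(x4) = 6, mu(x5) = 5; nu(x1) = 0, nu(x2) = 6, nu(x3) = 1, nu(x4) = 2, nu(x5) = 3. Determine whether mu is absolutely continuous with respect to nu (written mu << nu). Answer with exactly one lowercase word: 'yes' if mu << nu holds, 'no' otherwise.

mu << nu means: every nu-null measurable set is also mu-null; equivalently, for every atom x, if nu({x}) = 0 then mu({x}) = 0.
Checking each atom:
  x1: nu = 0, mu = 7 > 0 -> violates mu << nu.
  x2: nu = 6 > 0 -> no constraint.
  x3: nu = 1 > 0 -> no constraint.
  x4: nu = 2 > 0 -> no constraint.
  x5: nu = 3 > 0 -> no constraint.
The atom(s) x1 violate the condition (nu = 0 but mu > 0). Therefore mu is NOT absolutely continuous w.r.t. nu.

no


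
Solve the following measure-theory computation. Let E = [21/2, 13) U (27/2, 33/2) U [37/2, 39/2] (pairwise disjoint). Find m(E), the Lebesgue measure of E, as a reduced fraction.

For pairwise disjoint intervals, m(union_i I_i) = sum_i m(I_i),
and m is invariant under swapping open/closed endpoints (single points have measure 0).
So m(E) = sum_i (b_i - a_i).
  I_1 has length 13 - 21/2 = 5/2.
  I_2 has length 33/2 - 27/2 = 3.
  I_3 has length 39/2 - 37/2 = 1.
Summing:
  m(E) = 5/2 + 3 + 1 = 13/2.

13/2
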